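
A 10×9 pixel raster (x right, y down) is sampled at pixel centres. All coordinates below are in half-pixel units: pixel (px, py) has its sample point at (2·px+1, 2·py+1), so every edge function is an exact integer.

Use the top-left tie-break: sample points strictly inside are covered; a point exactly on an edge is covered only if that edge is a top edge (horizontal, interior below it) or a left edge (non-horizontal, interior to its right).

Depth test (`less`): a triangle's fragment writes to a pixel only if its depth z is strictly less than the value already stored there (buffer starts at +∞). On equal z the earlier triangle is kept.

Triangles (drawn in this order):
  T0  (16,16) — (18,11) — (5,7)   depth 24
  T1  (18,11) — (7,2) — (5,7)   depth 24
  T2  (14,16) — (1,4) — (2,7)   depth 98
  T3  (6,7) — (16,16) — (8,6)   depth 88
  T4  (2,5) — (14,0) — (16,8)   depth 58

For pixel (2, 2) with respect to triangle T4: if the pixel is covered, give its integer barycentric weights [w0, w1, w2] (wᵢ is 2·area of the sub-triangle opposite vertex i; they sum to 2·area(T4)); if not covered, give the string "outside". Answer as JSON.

T0:
  2·area = 73  (B↔C swapped to make it positive)
  edge (16, 16)→(5, 7): d=(-11,-9) top-left  bias=+0
  edge (5, 7)→(18, 11): d=(13,4) right/bottom  bias=-1
  edge (18, 11)→(16, 16): d=(-2,5) right/bottom  bias=-1
    (2,3)@(5, 7): e=[0,0,73] → ·  [on edge]
    (4,4)@(9, 9): e=[14,10,49] → █
    (5,4)@(11, 9): e=[32,2,39] → █
    (6,4)@(13, 9): e=[50,-6,29] → ·
    (4,5)@(9, 11): e=[-8,36,45] → ·
    (5,5)@(11, 11): e=[10,28,35] → █
    (6,5)@(13, 11): e=[28,20,25] → █
    (7,5)@(15, 11): e=[46,12,15] → █
    (8,5)@(17, 11): e=[64,4,5] → █
    (9,5)@(19, 11): e=[82,-4,-5] → ·
    (5,6)@(11, 13): e=[-12,54,31] → ·
    (6,6)@(13, 13): e=[6,46,21] → █
  covered (10 px):
    · · · · · · · · · ·
    · · · · · · · · · ·
    · · · · · · · · · ·
    · · · · · · · · · ·
    · · · · █ █ · · · ·
    · · · · · █ █ █ █ ·
    · · · · · · █ █ █ ·
    · · · · · · · █ · ·
    · · · · · · · · · ·
T1:
  2·area = 73  (B↔C swapped to make it positive)
  edge (18, 11)→(5, 7): d=(-13,-4) top-left  bias=+0
  edge (5, 7)→(7, 2): d=(2,-5) top-left  bias=+0
  edge (7, 2)→(18, 11): d=(11,9) right/bottom  bias=-1
    (3,1)@(7, 3): e=[60,2,11] → █
    (4,1)@(9, 3): e=[68,12,-7] → ·
    (3,2)@(7, 5): e=[34,6,33] → █
    (4,2)@(9, 5): e=[42,16,15] → █
    (5,2)@(11, 5): e=[50,26,-3] → ·
    (2,3)@(5, 7): e=[0,0,73] → █  [on edge]
    (5,3)@(11, 7): e=[24,30,19] → █
    (6,3)@(13, 7): e=[32,40,1] → █
    (7,3)@(15, 7): e=[40,50,-17] → ·
    (2,4)@(5, 9): e=[-26,4,95] → ·
    (3,4)@(7, 9): e=[-18,14,77] → ·
    (4,4)@(9, 9): e=[-10,24,59] → ·
    (0,8)@(1, 17): e=[-146,0,219] → ·  [on edge]
  covered (10 px):
    · · · · · · · · · ·
    · · · █ · · · · · ·
    · · · █ █ · · · · ·
    · · █ █ █ █ █ · · ·
    · · · · · · █ █ · ·
    · · · · · · · · · ·
    · · · · · · · · · ·
    · · · · · · · · · ·
    · · · · · · · · · ·
T2:
  2·area = 27  (B↔C swapped to make it positive)
  edge (14, 16)→(2, 7): d=(-12,-9) top-left  bias=+0
  edge (2, 7)→(1, 4): d=(-1,-3) top-left  bias=+0
  edge (1, 4)→(14, 16): d=(13,12) right/bottom  bias=-1
    (1,3)@(3, 7): e=[9,3,15] → █
    (2,3)@(5, 7): e=[27,9,-9] → ·
    (1,4)@(3, 9): e=[-15,1,41] → ·
    (2,4)@(5, 9): e=[3,7,17] → █
    (3,4)@(7, 9): e=[21,13,-7] → ·
    (2,5)@(5, 11): e=[-21,5,43] → ·
  covered (2 px):
    · · · · · · · · · ·
    · · · · · · · · · ·
    · · · · · · · · · ·
    · █ · · · · · · · ·
    · · █ · · · · · · ·
    · · · · · · · · · ·
    · · · · · · · · · ·
    · · · · · · · · · ·
    · · · · · · · · · ·
T3:
  2·area = 28  (B↔C swapped to make it positive)
  edge (6, 7)→(8, 6): d=(2,-1) top-left  bias=+0
  edge (8, 6)→(16, 16): d=(8,10) right/bottom  bias=-1
  edge (16, 16)→(6, 7): d=(-10,-9) top-left  bias=+0
    (3,3)@(7, 7): e=[1,18,9] → █
    (4,3)@(9, 7): e=[3,-2,27] → ·
    (3,4)@(7, 9): e=[5,34,-11] → ·
    (4,4)@(9, 9): e=[7,14,7] → █
    (5,4)@(11, 9): e=[9,-6,25] → ·
    (4,5)@(9, 11): e=[11,30,-13] → ·
    (5,5)@(11, 11): e=[13,10,5] → █
    (6,5)@(13, 11): e=[15,-10,23] → ·
    (5,6)@(11, 13): e=[17,26,-15] → ·
    (6,6)@(13, 13): e=[19,6,3] → █
    (7,6)@(15, 13): e=[21,-14,21] → ·
    (6,7)@(13, 15): e=[23,22,-17] → ·
  covered (5 px):
    · · · · · · · · · ·
    · · · · · · · · · ·
    · · · · · · · · · ·
    · · · █ · · · · · ·
    · · · · █ · · · · ·
    · · · · · █ · · · ·
    · · · · · · █ · · ·
    · · · · · · · █ · ·
    · · · · · · · · · ·
T4:
  2·area = 106
  edge (2, 5)→(14, 0): d=(12,-5) top-left  bias=+0
  edge (14, 0)→(16, 8): d=(2,8) right/bottom  bias=-1
  edge (16, 8)→(2, 5): d=(-14,-3) top-left  bias=+0
    (6,0)@(13, 1): e=[7,10,89] → █
    (7,0)@(15, 1): e=[17,-6,95] → ·
    (3,1)@(7, 3): e=[1,62,43] → █
    (4,1)@(9, 3): e=[11,46,49] → █
    (5,1)@(11, 3): e=[21,30,55] → █
    (7,1)@(15, 3): e=[41,-2,67] → ·
    (1,2)@(3, 5): e=[5,98,3] → █
    (2,2)@(5, 5): e=[15,82,9] → █
    (7,2)@(15, 5): e=[65,2,39] → █
    (8,2)@(17, 5): e=[75,-14,45] → ·
    (1,3)@(3, 7): e=[29,102,-25] → ·
    (2,3)@(5, 7): e=[39,86,-19] → ·
  covered (14 px):
    · · · · · · █ · · ·
    · · · █ █ █ █ · · ·
    · █ █ █ █ █ █ █ · ·
    · · · · · · █ █ · ·
    · · · · · · · · · ·
    · · · · · · · · · ·
    · · · · · · · · · ·
    · · · · · · · · · ·
    · · · · · · · · · ·

Final: [82,9,15]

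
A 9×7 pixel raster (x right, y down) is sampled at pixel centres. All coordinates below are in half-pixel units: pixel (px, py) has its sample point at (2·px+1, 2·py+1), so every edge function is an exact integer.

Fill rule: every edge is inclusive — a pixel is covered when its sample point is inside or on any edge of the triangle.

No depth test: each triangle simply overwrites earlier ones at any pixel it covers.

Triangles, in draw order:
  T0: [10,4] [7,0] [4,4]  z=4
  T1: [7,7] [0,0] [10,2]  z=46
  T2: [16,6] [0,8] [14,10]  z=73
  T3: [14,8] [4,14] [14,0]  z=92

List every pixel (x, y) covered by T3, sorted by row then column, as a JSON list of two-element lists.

T0:
  2·area = 24  (B↔C swapped to make it positive)
  edge (10, 4)→(4, 4): d=(-6,0) inclusive
  edge (4, 4)→(7, 0): d=(3,-4) inclusive
  edge (7, 0)→(10, 4): d=(3,4) inclusive
    (3,0)@(7, 1): e=[18,3,3] → █
    (4,0)@(9, 1): e=[18,11,-5] → ·
    (2,1)@(5, 3): e=[6,1,17] → █
    (4,1)@(9, 3): e=[6,17,1] → █
    (5,1)@(11, 3): e=[6,25,-7] → ·
    (2,2)@(5, 5): e=[-6,7,23] → ·
    (3,2)@(7, 5): e=[-6,15,15] → ·
    (4,2)@(9, 5): e=[-6,23,7] → ·
  covered (4 px):
    · · · █ · · · · ·
    · · █ █ █ · · · ·
    · · · · · · · · ·
    · · · · · · · · ·
    · · · · · · · · ·
    · · · · · · · · ·
    · · · · · · · · ·
T1:
  2·area = 56
  edge (7, 7)→(0, 0): d=(-7,-7) inclusive
  edge (0, 0)→(10, 2): d=(10,2) inclusive
  edge (10, 2)→(7, 7): d=(-3,5) inclusive
    (0,0)@(1, 1): e=[0,8,48] → █  [on edge]
    (1,0)@(3, 1): e=[14,4,38] → █
    (2,0)@(5, 1): e=[28,0,28] → █  [on edge]
    (3,0)@(7, 1): e=[42,-4,18] → ·
    (0,1)@(1, 3): e=[-14,28,42] → ·
    (1,1)@(3, 3): e=[0,24,32] → █  [on edge]
    (3,1)@(7, 3): e=[28,16,12] → █
    (4,1)@(9, 3): e=[42,12,2] → █
    (5,1)@(11, 3): e=[56,8,-8] → ·
    (7,1)@(15, 3): e=[84,0,-28] → ·  [on edge]
    (1,2)@(3, 5): e=[-14,44,26] → ·
    (2,2)@(5, 5): e=[0,40,16] → █  [on edge]
    (3,3)@(7, 7): e=[0,56,0] → █  [on edge]
    (4,4)@(9, 9): e=[0,72,-16] → ·  [on edge]
    (5,5)@(11, 11): e=[0,88,-32] → ·  [on edge]
    (6,6)@(13, 13): e=[0,104,-48] → ·  [on edge]
  covered (10 px):
    █ █ █ · · · · · ·
    · █ █ █ █ · · · ·
    · · █ █ · · · · ·
    · · · █ · · · · ·
    · · · · · · · · ·
    · · · · · · · · ·
    · · · · · · · · ·
T2:
  2·area = 60  (B↔C swapped to make it positive)
  edge (16, 6)→(14, 10): d=(-2,4) inclusive
  edge (14, 10)→(0, 8): d=(-14,-2) inclusive
  edge (0, 8)→(16, 6): d=(16,-2) inclusive
    (4,3)@(9, 7): e=[26,32,2] → █
    (5,3)@(11, 7): e=[18,36,6] → █
    (6,3)@(13, 7): e=[10,40,10] → █
    (7,3)@(15, 7): e=[2,44,14] → █
    (8,3)@(17, 7): e=[-6,48,18] → ·
    (3,4)@(7, 9): e=[30,0,30] → █  [on edge]
    (7,4)@(15, 9): e=[-2,16,46] → ·
    (3,5)@(7, 11): e=[26,-28,62] → ·
    (4,5)@(9, 11): e=[18,-24,66] → ·
    (5,5)@(11, 11): e=[10,-20,70] → ·
    (6,5)@(13, 11): e=[2,-16,74] → ·
  covered (8 px):
    · · · · · · · · ·
    · · · · · · · · ·
    · · · · · · · · ·
    · · · · █ █ █ █ ·
    · · · █ █ █ █ · ·
    · · · · · · · · ·
    · · · · · · · · ·
T3:
  2·area = 80
  edge (14, 8)→(4, 14): d=(-10,6) inclusive
  edge (4, 14)→(14, 0): d=(10,-14) inclusive
  edge (14, 0)→(14, 8): d=(0,8) inclusive
    (6,1)@(13, 3): e=[56,16,8] → █
    (7,1)@(15, 3): e=[44,44,-8] → ·
    (5,2)@(11, 5): e=[48,8,24] → █
    (7,2)@(15, 5): e=[24,64,-8] → ·
    (4,3)@(9, 7): e=[40,0,40] → █  [on edge]
    (7,3)@(15, 7): e=[4,84,-8] → ·
    (4,4)@(9, 9): e=[20,20,40] → █
    (6,4)@(13, 9): e=[-4,76,8] → ·
    (3,5)@(7, 11): e=[12,12,56] → █
    (4,5)@(9, 11): e=[0,40,40] → █  [on edge]
    (5,5)@(11, 11): e=[-12,68,24] → ·
    (2,6)@(5, 13): e=[4,4,72] → █
  covered (11 px):
    · · · · · · · · ·
    · · · · · · █ · ·
    · · · · · █ █ · ·
    · · · · █ █ █ · ·
    · · · · █ █ · · ·
    · · · █ █ · · · ·
    · · █ · · · · · ·

Final: [[6,1],[5,2],[6,2],[4,3],[5,3],[6,3],[4,4],[5,4],[3,5],[4,5],[2,6]]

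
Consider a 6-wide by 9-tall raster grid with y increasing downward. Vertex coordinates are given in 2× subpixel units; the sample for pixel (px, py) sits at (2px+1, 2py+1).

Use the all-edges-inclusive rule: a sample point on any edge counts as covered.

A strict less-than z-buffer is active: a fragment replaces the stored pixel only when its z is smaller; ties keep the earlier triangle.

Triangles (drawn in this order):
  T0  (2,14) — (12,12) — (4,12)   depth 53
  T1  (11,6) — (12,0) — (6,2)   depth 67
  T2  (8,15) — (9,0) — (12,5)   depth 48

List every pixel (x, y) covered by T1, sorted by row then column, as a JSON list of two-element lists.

T0:
  2·area = 16  (B↔C swapped to make it positive)
  edge (2, 14)→(4, 12): d=(2,-2) inclusive
  edge (4, 12)→(12, 12): d=(8,0) inclusive
  edge (12, 12)→(2, 14): d=(-10,2) inclusive
    (5,2)@(11, 5): e=[0,-56,72] → .  [on edge]
    (4,3)@(9, 7): e=[0,-40,56] → .  [on edge]
    (3,4)@(7, 9): e=[0,-24,40] → .  [on edge]
    (2,5)@(5, 11): e=[0,-8,24] → .  [on edge]
    (1,6)@(3, 13): e=[0,8,8] → X  [on edge]
    (2,6)@(5, 13): e=[4,8,4] → X
    (3,6)@(7, 13): e=[8,8,0] → X  [on edge]
    (4,6)@(9, 13): e=[12,8,-4] → .
    (0,7)@(1, 15): e=[0,24,-8] → .  [on edge]
    (1,7)@(3, 15): e=[4,24,-12] → .
    (2,7)@(5, 15): e=[8,24,-16] → .
    (3,7)@(7, 15): e=[12,24,-20] → .
  covered (3 px):
    . . . . . .
    . . . . . .
    . . . . . .
    . . . . . .
    . . . . . .
    . . . . . .
    . X X X . .
    . . . . . .
    . . . . . .
T1:
  2·area = 34  (B↔C swapped to make it positive)
  edge (11, 6)→(6, 2): d=(-5,-4) inclusive
  edge (6, 2)→(12, 0): d=(6,-2) inclusive
  edge (12, 0)→(11, 6): d=(-1,6) inclusive
    (4,0)@(9, 1): e=[17,0,17] → X  [on edge]
    (5,0)@(11, 1): e=[25,4,5] → X
    (1,1)@(3, 3): e=[-17,0,51] → .  [on edge]
    (4,1)@(9, 3): e=[7,12,15] → X
    (4,2)@(9, 5): e=[-3,24,13] → .
    (5,2)@(11, 5): e=[5,28,1] → X
    (5,3)@(11, 7): e=[-5,40,-1] → .
  covered (5 px):
    . . . . X X
    . . . . X X
    . . . . . X
    . . . . . .
    . . . . . .
    . . . . . .
    . . . . . .
    . . . . . .
    . . . . . .
T2:
  2·area = 50
  edge (8, 15)→(9, 0): d=(1,-15) inclusive
  edge (9, 0)→(12, 5): d=(3,5) inclusive
  edge (12, 5)→(8, 15): d=(-4,10) inclusive
    (4,0)@(9, 1): e=[1,3,46] → X
    (5,0)@(11, 1): e=[31,-7,26] → .
    (4,1)@(9, 3): e=[3,9,38] → X
    (5,1)@(11, 3): e=[33,-1,18] → .
    (4,2)@(9, 5): e=[5,15,30] → X
    (5,2)@(11, 5): e=[35,5,10] → X
    (4,3)@(9, 7): e=[7,21,22] → X
    (4,4)@(9, 9): e=[9,27,14] → X
    (5,4)@(11, 9): e=[39,17,-6] → .
    (4,5)@(9, 11): e=[11,33,6] → X
    (5,5)@(11, 11): e=[41,23,-14] → .
    (4,6)@(9, 13): e=[13,39,-2] → .
  covered (8 px):
    . . . . X .
    . . . . X .
    . . . . X X
    . . . . X X
    . . . . X .
    . . . . X .
    . . . . . .
    . . . . . .
    . . . . . .

Answer: [[4,0],[5,0],[4,1],[5,1],[5,2]]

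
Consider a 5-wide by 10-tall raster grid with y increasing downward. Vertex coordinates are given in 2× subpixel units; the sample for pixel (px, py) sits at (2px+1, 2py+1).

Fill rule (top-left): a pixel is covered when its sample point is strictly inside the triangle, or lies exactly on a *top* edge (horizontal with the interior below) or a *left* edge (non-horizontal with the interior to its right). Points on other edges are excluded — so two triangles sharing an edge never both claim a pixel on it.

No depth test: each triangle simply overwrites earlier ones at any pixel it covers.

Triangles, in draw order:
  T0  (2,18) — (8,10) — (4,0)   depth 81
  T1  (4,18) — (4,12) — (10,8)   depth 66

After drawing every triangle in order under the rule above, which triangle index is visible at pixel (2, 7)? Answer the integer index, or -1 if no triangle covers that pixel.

T0:
  2·area = 92  (B↔C swapped to make it positive)
  edge (2, 18)→(4, 0): d=(2,-18) top-left  bias=+0
  edge (4, 0)→(8, 10): d=(4,10) right/bottom  bias=-1
  edge (8, 10)→(2, 18): d=(-6,8) right/bottom  bias=-1
    (2,1)@(5, 3): e=[24,2,66] → #
    (3,1)@(7, 3): e=[60,-18,50] → ·
    (2,2)@(5, 5): e=[28,10,54] → #
    (3,2)@(7, 5): e=[64,-10,38] → ·
    (2,3)@(5, 7): e=[32,18,42] → #
    (3,3)@(7, 7): e=[68,-2,26] → ·
    (1,4)@(3, 9): e=[0,46,46] → #  [on edge]
    (3,4)@(7, 9): e=[72,6,14] → #
    (4,4)@(9, 9): e=[108,-14,-2] → ·
    (1,5)@(3, 11): e=[4,54,34] → #
    (4,5)@(9, 11): e=[112,-6,-14] → ·
    (1,6)@(3, 13): e=[8,62,22] → #
  covered (12 px):
    · · · · ·
    · · # · ·
    · · # · ·
    · · # · ·
    · # # # ·
    · # # # ·
    · # # · ·
    · # · · ·
    · · · · ·
    · · · · ·
T1:
  2·area = 36
  edge (4, 18)→(4, 12): d=(0,-6) top-left  bias=+0
  edge (4, 12)→(10, 8): d=(6,-4) top-left  bias=+0
  edge (10, 8)→(4, 18): d=(-6,10) right/bottom  bias=-1
    (4,4)@(9, 9): e=[30,2,4] → #
    (3,5)@(7, 11): e=[18,6,12] → #
    (4,5)@(9, 11): e=[30,14,-8] → ·
    (2,6)@(5, 13): e=[6,10,20] → #
    (3,6)@(7, 13): e=[18,18,0] → ·  [on edge]
    (2,7)@(5, 15): e=[6,22,8] → #
    (3,7)@(7, 15): e=[18,30,-12] → ·
    (2,8)@(5, 17): e=[6,34,-4] → ·
  covered (4 px):
    · · · · ·
    · · · · ·
    · · · · ·
    · · · · ·
    · · · · #
    · · · # ·
    · · # · ·
    · · # · ·
    · · · · ·
    · · · · ·

Z-buffer (winner per pixel, '.' = empty):
  . . . . .
  . . 0 . .
  . . 0 . .
  . . 0 . .
  . 0 0 0 1
  . 0 0 1 .
  . 0 1 . .
  . 0 1 . .
  . . . . .
  . . . . .

Final: 1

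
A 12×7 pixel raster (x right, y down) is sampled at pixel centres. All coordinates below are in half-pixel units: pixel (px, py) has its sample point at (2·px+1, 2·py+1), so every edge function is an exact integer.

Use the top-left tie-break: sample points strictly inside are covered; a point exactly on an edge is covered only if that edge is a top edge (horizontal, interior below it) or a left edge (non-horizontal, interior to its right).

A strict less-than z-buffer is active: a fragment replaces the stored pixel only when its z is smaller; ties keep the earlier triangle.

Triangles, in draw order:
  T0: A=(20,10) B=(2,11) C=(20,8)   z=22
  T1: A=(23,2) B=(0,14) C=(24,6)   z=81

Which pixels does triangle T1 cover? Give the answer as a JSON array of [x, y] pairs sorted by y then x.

T0:
  2·area = 36
  edge (20, 10)→(2, 11): d=(-18,1) right/bottom  bias=-1
  edge (2, 11)→(20, 8): d=(18,-3) top-left  bias=+0
  edge (20, 8)→(20, 10): d=(0,2) right/bottom  bias=-1
    (7,4)@(15, 9): e=[23,3,10] → X
    (8,4)@(17, 9): e=[21,9,6] → X
    (9,4)@(19, 9): e=[19,15,2] → X
    (10,4)@(21, 9): e=[17,21,-2] → .
    (7,5)@(15, 11): e=[-13,39,10] → .
    (8,5)@(17, 11): e=[-15,45,6] → .
    (9,5)@(19, 11): e=[-17,51,2] → .
  covered (3 px):
    . . . . . . . . . . . .
    . . . . . . . . . . . .
    . . . . . . . . . . . .
    . . . . . . . . . . . .
    . . . . . . . X X X . .
    . . . . . . . . . . . .
    . . . . . . . . . . . .
T1:
  2·area = 104  (B↔C swapped to make it positive)
  edge (23, 2)→(24, 6): d=(1,4) right/bottom  bias=-1
  edge (24, 6)→(0, 14): d=(-24,8) right/bottom  bias=-1
  edge (0, 14)→(23, 2): d=(23,-12) top-left  bias=+0
    (11,1)@(23, 3): e=[1,80,23] → X
    (9,2)@(19, 5): e=[19,64,21] → X
    (10,2)@(21, 5): e=[11,48,45] → X
    (7,3)@(15, 7): e=[37,48,19] → X
    (8,3)@(17, 7): e=[29,32,43] → X
    (10,3)@(21, 7): e=[13,0,91] → .  [on edge]
    (11,3)@(23, 7): e=[5,-16,115] → .
    (5,4)@(11, 9): e=[55,32,17] → X
    (6,4)@(13, 9): e=[47,16,41] → X
    (7,4)@(15, 9): e=[39,0,65] → .  [on edge]
    (8,4)@(17, 9): e=[31,-16,89] → .
    (9,4)@(19, 9): e=[23,-32,113] → .
    (4,5)@(9, 11): e=[65,0,39] → .  [on edge]
    (1,6)@(3, 13): e=[91,0,13] → .  [on edge]
  covered (10 px):
    . . . . . . . . . . . .
    . . . . . . . . . . . X
    . . . . . . . . . X X X
    . . . . . . . X X X . .
    . . . . . X X . . . . .
    . . . X . . . . . . . .
    . . . . . . . . . . . .

Result: [[11,1],[9,2],[10,2],[11,2],[7,3],[8,3],[9,3],[5,4],[6,4],[3,5]]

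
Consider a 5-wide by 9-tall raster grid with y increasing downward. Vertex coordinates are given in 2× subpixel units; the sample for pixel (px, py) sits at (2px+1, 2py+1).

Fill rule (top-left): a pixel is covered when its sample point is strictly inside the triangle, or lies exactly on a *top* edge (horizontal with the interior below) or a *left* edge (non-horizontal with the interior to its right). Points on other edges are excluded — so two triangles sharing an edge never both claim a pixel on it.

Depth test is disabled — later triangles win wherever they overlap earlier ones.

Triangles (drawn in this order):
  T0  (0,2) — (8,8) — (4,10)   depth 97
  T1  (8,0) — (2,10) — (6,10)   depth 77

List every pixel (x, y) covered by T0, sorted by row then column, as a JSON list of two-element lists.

T0:
  2·area = 40
  edge (0, 2)→(8, 8): d=(8,6) right/bottom  bias=-1
  edge (8, 8)→(4, 10): d=(-4,2) right/bottom  bias=-1
  edge (4, 10)→(0, 2): d=(-4,-8) top-left  bias=+0
    (0,1)@(1, 3): e=[2,34,4] → █
    (1,1)@(3, 3): e=[-10,30,20] → ·
    (0,2)@(1, 5): e=[18,26,-4] → ·
    (1,2)@(3, 5): e=[6,22,12] → █
    (2,2)@(5, 5): e=[-6,18,28] → ·
    (1,3)@(3, 7): e=[22,14,4] → █
    (2,3)@(5, 7): e=[10,10,20] → █
    (3,3)@(7, 7): e=[-2,6,36] → ·
    (1,4)@(3, 9): e=[38,6,-4] → ·
    (2,4)@(5, 9): e=[26,2,12] → █
    (3,4)@(7, 9): e=[14,-2,28] → ·
    (2,5)@(5, 11): e=[42,-6,4] → ·
  covered (5 px):
    · · · · ·
    █ · · · ·
    · █ · · ·
    · █ █ · ·
    · · █ · ·
    · · · · ·
    · · · · ·
    · · · · ·
    · · · · ·
T1:
  2·area = 40  (B↔C swapped to make it positive)
  edge (8, 0)→(6, 10): d=(-2,10) right/bottom  bias=-1
  edge (6, 10)→(2, 10): d=(-4,0) right/bottom  bias=-1
  edge (2, 10)→(8, 0): d=(6,-10) top-left  bias=+0
    (3,1)@(7, 3): e=[4,28,8] → █
    (4,1)@(9, 3): e=[-16,28,28] → ·
    (2,2)@(5, 5): e=[20,20,0] → █  [on edge]
    (3,2)@(7, 5): e=[0,20,20] → ·  [on edge]
    (2,3)@(5, 7): e=[16,12,12] → █
    (3,3)@(7, 7): e=[-4,12,32] → ·
    (1,4)@(3, 9): e=[32,4,4] → █
    (3,4)@(7, 9): e=[-8,4,44] → ·
    (1,5)@(3, 11): e=[28,-4,16] → ·
    (2,5)@(5, 11): e=[8,-4,36] → ·
    (2,7)@(5, 15): e=[0,-20,60] → ·  [on edge]
  covered (5 px):
    · · · · ·
    · · · █ ·
    · · █ · ·
    · · █ · ·
    · █ █ · ·
    · · · · ·
    · · · · ·
    · · · · ·
    · · · · ·

Final: [[0,1],[1,2],[1,3],[2,3],[2,4]]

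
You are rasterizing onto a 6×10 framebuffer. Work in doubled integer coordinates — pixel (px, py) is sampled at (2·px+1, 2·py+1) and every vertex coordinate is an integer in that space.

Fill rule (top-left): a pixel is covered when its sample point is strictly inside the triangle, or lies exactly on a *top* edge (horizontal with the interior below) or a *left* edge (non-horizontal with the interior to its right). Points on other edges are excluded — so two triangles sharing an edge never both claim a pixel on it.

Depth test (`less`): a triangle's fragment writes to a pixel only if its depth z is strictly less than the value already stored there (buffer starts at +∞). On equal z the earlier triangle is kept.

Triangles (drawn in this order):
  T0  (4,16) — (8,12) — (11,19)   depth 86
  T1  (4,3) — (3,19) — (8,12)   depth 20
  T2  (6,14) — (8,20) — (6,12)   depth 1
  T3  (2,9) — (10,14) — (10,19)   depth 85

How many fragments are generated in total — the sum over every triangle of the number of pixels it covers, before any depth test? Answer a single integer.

T0:
  2·area = 40
  edge (4, 16)→(8, 12): d=(4,-4) top-left  bias=+0
  edge (8, 12)→(11, 19): d=(3,7) right/bottom  bias=-1
  edge (11, 19)→(4, 16): d=(-7,-3) top-left  bias=+0
    (2,2)@(5, 5): e=[-40,0,80] → .  [on edge]
    (5,4)@(11, 9): e=[0,-30,70] → .  [on edge]
    (4,5)@(9, 11): e=[0,-10,50] → .  [on edge]
    (3,6)@(7, 13): e=[0,10,30] → X  [on edge]
    (4,6)@(9, 13): e=[8,-4,36] → .
    (2,7)@(5, 15): e=[0,30,10] → X  [on edge]
    (4,7)@(9, 15): e=[16,2,22] → X
    (5,7)@(11, 15): e=[24,-12,28] → .
    (1,8)@(3, 17): e=[0,50,-10] → .  [on edge]
    (2,8)@(5, 17): e=[8,36,-4] → .
    (3,8)@(7, 17): e=[16,22,2] → X
    (5,8)@(11, 17): e=[32,-6,14] → .
    (0,9)@(1, 19): e=[0,70,-30] → .  [on edge]
    (5,9)@(11, 19): e=[40,0,0] → .  [on edge]
  covered (6 px):
    . . . . . .
    . . . . . .
    . . . . . .
    . . . . . .
    . . . . . .
    . . . . . .
    . . . X . .
    . . X X X .
    . . . X X .
    . . . . . .
T1:
  2·area = 73  (B↔C swapped to make it positive)
  edge (4, 3)→(8, 12): d=(4,9) right/bottom  bias=-1
  edge (8, 12)→(3, 19): d=(-5,7) right/bottom  bias=-1
  edge (3, 19)→(4, 3): d=(1,-16) top-left  bias=+0
    (2,3)@(5, 7): e=[7,46,20] → X
    (3,3)@(7, 7): e=[-11,32,52] → .
    (2,4)@(5, 9): e=[15,36,22] → X
    (3,4)@(7, 9): e=[-3,22,54] → .
    (2,5)@(5, 11): e=[23,26,24] → X
    (3,5)@(7, 11): e=[5,12,56] → X
    (4,5)@(9, 11): e=[-13,-2,88] → .
    (2,6)@(5, 13): e=[31,16,26] → X
    (4,6)@(9, 13): e=[-5,-12,90] → .
    (2,7)@(5, 15): e=[39,6,28] → X
    (3,7)@(7, 15): e=[21,-8,60] → .
    (2,8)@(5, 17): e=[47,-4,30] → .
    (1,9)@(3, 19): e=[73,0,0] → .  [on edge]
  covered (7 px):
    . . . . . .
    . . . . . .
    . . . . . .
    . . X . . .
    . . X . . .
    . . X X . .
    . . X X . .
    . . X . . .
    . . . . . .
    . . . . . .
T2:
  2·area = 4  (B↔C swapped to make it positive)
  edge (6, 14)→(6, 12): d=(0,-2) top-left  bias=+0
  edge (6, 12)→(8, 20): d=(2,8) right/bottom  bias=-1
  edge (8, 20)→(6, 14): d=(-2,-6) top-left  bias=+0
    (1,2)@(3, 5): e=[-6,10,0] → .  [on edge]
    (2,5)@(5, 11): e=[-2,6,0] → .  [on edge]
    (3,8)@(7, 17): e=[2,2,0] → X  [on edge]
    (4,8)@(9, 17): e=[6,-14,12] → .
    (3,9)@(7, 19): e=[2,6,-4] → .
  covered (1 px):
    . . . . . .
    . . . . . .
    . . . . . .
    . . . . . .
    . . . . . .
    . . . . . .
    . . . . . .
    . . . . . .
    . . . X . .
    . . . . . .
T3:
  2·area = 40
  edge (2, 9)→(10, 14): d=(8,5) right/bottom  bias=-1
  edge (10, 14)→(10, 19): d=(0,5) right/bottom  bias=-1
  edge (10, 19)→(2, 9): d=(-8,-10) top-left  bias=+0
    (2,5)@(5, 11): e=[1,25,14] → X
    (3,5)@(7, 11): e=[-9,15,34] → .
    (2,6)@(5, 13): e=[17,25,-2] → .
    (3,6)@(7, 13): e=[7,15,18] → X
    (4,6)@(9, 13): e=[-3,5,38] → .
    (3,7)@(7, 15): e=[23,15,2] → X
    (4,7)@(9, 15): e=[13,5,22] → X
    (5,7)@(11, 15): e=[3,-5,42] → .
    (3,8)@(7, 17): e=[39,15,-14] → .
    (4,8)@(9, 17): e=[29,5,6] → X
    (5,8)@(11, 17): e=[19,-5,26] → .
    (4,9)@(9, 19): e=[45,5,-10] → .
  covered (5 px):
    . . . . . .
    . . . . . .
    . . . . . .
    . . . . . .
    . . . . . .
    . . X . . .
    . . . X . .
    . . . X X .
    . . . . X .
    . . . . . .

Final: 19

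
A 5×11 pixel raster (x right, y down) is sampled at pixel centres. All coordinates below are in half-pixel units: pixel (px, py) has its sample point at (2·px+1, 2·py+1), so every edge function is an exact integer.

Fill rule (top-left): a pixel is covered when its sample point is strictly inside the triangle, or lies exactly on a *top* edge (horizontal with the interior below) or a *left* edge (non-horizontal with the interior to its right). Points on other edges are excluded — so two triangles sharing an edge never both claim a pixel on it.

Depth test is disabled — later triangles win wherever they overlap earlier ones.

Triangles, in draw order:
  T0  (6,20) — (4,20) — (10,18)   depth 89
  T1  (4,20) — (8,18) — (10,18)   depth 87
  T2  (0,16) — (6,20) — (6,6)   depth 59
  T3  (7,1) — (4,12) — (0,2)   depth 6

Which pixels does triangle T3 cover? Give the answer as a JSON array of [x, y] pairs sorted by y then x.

T0:
  2·area = 4
  edge (6, 20)→(4, 20): d=(-2,0) right/bottom  bias=-1
  edge (4, 20)→(10, 18): d=(6,-2) top-left  bias=+0
  edge (10, 18)→(6, 20): d=(-4,2) right/bottom  bias=-1
    (3,9)@(7, 19): e=[2,0,2] → #  [on edge]
    (4,9)@(9, 19): e=[2,4,-2] → ·
    (0,10)@(1, 21): e=[-2,0,6] → ·  [on edge]
    (3,10)@(7, 21): e=[-2,12,-6] → ·
  covered (1 px):
    · · · · ·
    · · · · ·
    · · · · ·
    · · · · ·
    · · · · ·
    · · · · ·
    · · · · ·
    · · · · ·
    · · · · ·
    · · · # ·
    · · · · ·
T1:
  2·area = 4
  edge (4, 20)→(8, 18): d=(4,-2) top-left  bias=+0
  edge (8, 18)→(10, 18): d=(2,0) top-left  bias=+0
  edge (10, 18)→(4, 20): d=(-6,2) right/bottom  bias=-1
    (3,9)@(7, 19): e=[2,2,0] → ·  [on edge]
    (0,10)@(1, 21): e=[-2,6,0] → ·  [on edge]
  covered (0 px):
    · · · · ·
    · · · · ·
    · · · · ·
    · · · · ·
    · · · · ·
    · · · · ·
    · · · · ·
    · · · · ·
    · · · · ·
    · · · · ·
    · · · · ·
T2:
  2·area = 84  (B↔C swapped to make it positive)
  edge (0, 16)→(6, 6): d=(6,-10) top-left  bias=+0
  edge (6, 6)→(6, 20): d=(0,14) right/bottom  bias=-1
  edge (6, 20)→(0, 16): d=(-6,-4) top-left  bias=+0
    (4,0)@(9, 1): e=[0,-42,126] → ·  [on edge]
    (2,4)@(5, 9): e=[8,14,62] → #
    (3,4)@(7, 9): e=[28,-14,70] → ·
    (1,5)@(3, 11): e=[0,42,42] → #  [on edge]
    (3,5)@(7, 11): e=[40,-14,58] → ·
    (1,6)@(3, 13): e=[12,42,30] → #
    (3,6)@(7, 13): e=[52,-14,46] → ·
    (0,7)@(1, 15): e=[4,70,10] → #
    (3,7)@(7, 15): e=[64,-14,34] → ·
    (0,8)@(1, 17): e=[16,70,-2] → ·
    (1,8)@(3, 17): e=[36,42,6] → #
    (3,8)@(7, 17): e=[76,-14,22] → ·
  covered (11 px):
    · · · · ·
    · · · · ·
    · · · · ·
    · · · · ·
    · · # · ·
    · # # · ·
    · # # · ·
    # # # · ·
    · # # · ·
    · · # · ·
    · · · · ·
T3:
  2·area = 74
  edge (7, 1)→(4, 12): d=(-3,11) right/bottom  bias=-1
  edge (4, 12)→(0, 2): d=(-4,-10) top-left  bias=+0
  edge (0, 2)→(7, 1): d=(7,-1) top-left  bias=+0
    (3,0)@(7, 1): e=[0,74,0] → ·  [on edge]
    (0,1)@(1, 3): e=[60,6,8] → #
    (1,1)@(3, 3): e=[38,26,10] → #
    (2,1)@(5, 3): e=[16,46,12] → #
    (3,1)@(7, 3): e=[-6,66,14] → ·
    (0,2)@(1, 5): e=[54,-2,22] → ·
    (1,2)@(3, 5): e=[32,18,24] → #
    (3,2)@(7, 5): e=[-12,58,28] → ·
    (1,3)@(3, 7): e=[26,10,38] → #
    (3,3)@(7, 7): e=[-18,50,42] → ·
    (1,4)@(3, 9): e=[20,2,52] → #
    (2,4)@(5, 9): e=[-2,22,54] → ·
  covered (8 px):
    · · · · ·
    # # # · ·
    · # # · ·
    · # # · ·
    · # · · ·
    · · · · ·
    · · · · ·
    · · · · ·
    · · · · ·
    · · · · ·
    · · · · ·

Result: [[0,1],[1,1],[2,1],[1,2],[2,2],[1,3],[2,3],[1,4]]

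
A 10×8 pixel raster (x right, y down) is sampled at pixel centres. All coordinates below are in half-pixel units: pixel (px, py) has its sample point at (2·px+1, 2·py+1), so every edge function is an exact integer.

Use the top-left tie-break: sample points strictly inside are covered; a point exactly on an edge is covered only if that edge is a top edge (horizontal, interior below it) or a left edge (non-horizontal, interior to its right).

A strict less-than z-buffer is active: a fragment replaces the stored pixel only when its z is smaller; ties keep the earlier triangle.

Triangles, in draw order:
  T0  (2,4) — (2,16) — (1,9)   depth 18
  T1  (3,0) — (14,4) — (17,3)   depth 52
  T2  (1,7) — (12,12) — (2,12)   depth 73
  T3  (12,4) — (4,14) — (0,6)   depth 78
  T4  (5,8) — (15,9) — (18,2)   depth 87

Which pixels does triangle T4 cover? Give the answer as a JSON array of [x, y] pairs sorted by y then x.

T0:
  2·area = 12
  edge (2, 4)→(2, 16): d=(0,12) right/bottom  bias=-1
  edge (2, 16)→(1, 9): d=(-1,-7) top-left  bias=+0
  edge (1, 9)→(2, 4): d=(1,-5) top-left  bias=+0
    (0,4)@(1, 9): e=[12,0,0] → #  [on edge]
    (1,4)@(3, 9): e=[-12,14,10] → ·
    (0,5)@(1, 11): e=[12,-2,2] → ·
  covered (1 px):
    · · · · · · · · · ·
    · · · · · · · · · ·
    · · · · · · · · · ·
    · · · · · · · · · ·
    # · · · · · · · · ·
    · · · · · · · · · ·
    · · · · · · · · · ·
    · · · · · · · · · ·
T1:
  2·area = 23  (B↔C swapped to make it positive)
  edge (3, 0)→(17, 3): d=(14,3) right/bottom  bias=-1
  edge (17, 3)→(14, 4): d=(-3,1) right/bottom  bias=-1
  edge (14, 4)→(3, 0): d=(-11,-4) top-left  bias=+0
    (3,0)@(7, 1): e=[2,16,5] → #
    (4,0)@(9, 1): e=[-4,14,13] → ·
    (3,1)@(7, 3): e=[30,10,-17] → ·
    (6,1)@(13, 3): e=[12,4,7] → #
    (7,1)@(15, 3): e=[6,2,15] → #
    (8,1)@(17, 3): e=[0,0,23] → ·  [on edge]
    (5,2)@(11, 5): e=[46,0,-23] → ·  [on edge]
    (6,2)@(13, 5): e=[40,-2,-15] → ·
    (7,2)@(15, 5): e=[34,-4,-7] → ·
    (2,3)@(5, 7): e=[92,0,-69] → ·  [on edge]
  covered (3 px):
    · · · # · · · · · ·
    · · · · · · # # · ·
    · · · · · · · · · ·
    · · · · · · · · · ·
    · · · · · · · · · ·
    · · · · · · · · · ·
    · · · · · · · · · ·
    · · · · · · · · · ·
T2:
  2·area = 50
  edge (1, 7)→(12, 12): d=(11,5) right/bottom  bias=-1
  edge (12, 12)→(2, 12): d=(-10,0) right/bottom  bias=-1
  edge (2, 12)→(1, 7): d=(-1,-5) top-left  bias=+0
    (0,3)@(1, 7): e=[0,50,0] → ·  [on edge]
    (1,4)@(3, 9): e=[12,30,8] → #
    (2,4)@(5, 9): e=[2,30,18] → #
    (3,4)@(7, 9): e=[-8,30,28] → ·
    (1,5)@(3, 11): e=[34,10,6] → #
    (3,5)@(7, 11): e=[14,10,26] → #
    (4,5)@(9, 11): e=[4,10,36] → #
    (5,5)@(11, 11): e=[-6,10,46] → ·
    (1,6)@(3, 13): e=[56,-10,4] → ·
    (2,6)@(5, 13): e=[46,-10,14] → ·
    (3,6)@(7, 13): e=[36,-10,24] → ·
    (4,6)@(9, 13): e=[26,-10,34] → ·
  covered (6 px):
    · · · · · · · · · ·
    · · · · · · · · · ·
    · · · · · · · · · ·
    · · · · · · · · · ·
    · # # · · · · · · ·
    · # # # # · · · · ·
    · · · · · · · · · ·
    · · · · · · · · · ·
T3:
  2·area = 104
  edge (12, 4)→(4, 14): d=(-8,10) right/bottom  bias=-1
  edge (4, 14)→(0, 6): d=(-4,-8) top-left  bias=+0
  edge (0, 6)→(12, 4): d=(12,-2) top-left  bias=+0
    (3,2)@(7, 5): e=[42,60,2] → #
    (4,2)@(9, 5): e=[22,76,6] → #
    (5,2)@(11, 5): e=[2,92,10] → #
    (6,2)@(13, 5): e=[-18,108,14] → ·
    (0,3)@(1, 7): e=[86,4,14] → #
    (1,3)@(3, 7): e=[66,20,18] → #
    (2,3)@(5, 7): e=[46,36,22] → #
    (5,3)@(11, 7): e=[-14,84,34] → ·
    (0,4)@(1, 9): e=[70,-4,38] → ·
    (1,4)@(3, 9): e=[50,12,42] → #
    (4,4)@(9, 9): e=[-10,60,54] → ·
    (1,5)@(3, 11): e=[34,4,66] → #
  covered (13 px):
    · · · · · · · · · ·
    · · · · · · · · · ·
    · · · # # # · · · ·
    # # # # # · · · · ·
    · # # # · · · · · ·
    · # # · · · · · · ·
    · · · · · · · · · ·
    · · · · · · · · · ·
T4:
  2·area = 73  (B↔C swapped to make it positive)
  edge (5, 8)→(18, 2): d=(13,-6) top-left  bias=+0
  edge (18, 2)→(15, 9): d=(-3,7) right/bottom  bias=-1
  edge (15, 9)→(5, 8): d=(-10,-1) top-left  bias=+0
    (8,1)@(17, 3): e=[7,4,62] → #
    (9,1)@(19, 3): e=[19,-10,64] → ·
    (6,2)@(13, 5): e=[9,26,38] → #
    (7,2)@(15, 5): e=[21,12,40] → #
    (8,2)@(17, 5): e=[33,-2,42] → ·
    (4,3)@(9, 7): e=[11,48,14] → #
    (5,3)@(11, 7): e=[23,34,16] → #
    (8,3)@(17, 7): e=[59,-8,22] → ·
    (4,4)@(9, 9): e=[37,42,-6] → ·
    (5,4)@(11, 9): e=[49,28,-4] → ·
    (6,4)@(13, 9): e=[61,14,-2] → ·
    (7,4)@(15, 9): e=[73,0,0] → ·  [on edge]
  covered (7 px):
    · · · · · · · · · ·
    · · · · · · · · # ·
    · · · · · · # # · ·
    · · · · # # # # · ·
    · · · · · · · · · ·
    · · · · · · · · · ·
    · · · · · · · · · ·
    · · · · · · · · · ·

Answer: [[8,1],[6,2],[7,2],[4,3],[5,3],[6,3],[7,3]]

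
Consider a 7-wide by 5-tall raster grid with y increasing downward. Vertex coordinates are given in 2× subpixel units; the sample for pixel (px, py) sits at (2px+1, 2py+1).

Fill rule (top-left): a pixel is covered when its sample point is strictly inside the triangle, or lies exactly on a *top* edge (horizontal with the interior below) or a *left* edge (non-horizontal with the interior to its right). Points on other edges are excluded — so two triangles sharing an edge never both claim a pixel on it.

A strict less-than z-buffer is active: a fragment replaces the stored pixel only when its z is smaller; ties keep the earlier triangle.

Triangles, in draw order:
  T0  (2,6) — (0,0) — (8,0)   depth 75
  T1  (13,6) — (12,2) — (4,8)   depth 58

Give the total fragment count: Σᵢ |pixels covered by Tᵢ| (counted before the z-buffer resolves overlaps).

T0:
  2·area = 48
  edge (2, 6)→(0, 0): d=(-2,-6) top-left  bias=+0
  edge (0, 0)→(8, 0): d=(8,0) top-left  bias=+0
  edge (8, 0)→(2, 6): d=(-6,6) right/bottom  bias=-1
    (0,0)@(1, 1): e=[4,8,36] → █
    (1,0)@(3, 1): e=[16,8,24] → █
    (2,0)@(5, 1): e=[28,8,12] → █
    (3,0)@(7, 1): e=[40,8,0] → ·  [on edge]
    (0,1)@(1, 3): e=[0,24,24] → █  [on edge]
    (2,1)@(5, 3): e=[24,24,0] → ·  [on edge]
    (0,2)@(1, 5): e=[-4,40,12] → ·
    (1,2)@(3, 5): e=[8,40,0] → ·  [on edge]
    (0,3)@(1, 7): e=[-8,56,0] → ·  [on edge]
    (1,4)@(3, 9): e=[0,72,-24] → ·  [on edge]
  covered (5 px):
    █ █ █ · · · ·
    █ █ · · · · ·
    · · · · · · ·
    · · · · · · ·
    · · · · · · ·
T1:
  2·area = 38  (B↔C swapped to make it positive)
  edge (13, 6)→(4, 8): d=(-9,2) right/bottom  bias=-1
  edge (4, 8)→(12, 2): d=(8,-6) top-left  bias=+0
  edge (12, 2)→(13, 6): d=(1,4) right/bottom  bias=-1
    (5,1)@(11, 3): e=[31,2,5] → █
    (6,1)@(13, 3): e=[27,14,-3] → ·
    (4,2)@(9, 5): e=[17,6,15] → █
    (6,2)@(13, 5): e=[9,30,-1] → ·
    (3,3)@(7, 7): e=[3,10,25] → █
    (4,3)@(9, 7): e=[-1,22,17] → ·
    (5,3)@(11, 7): e=[-5,34,9] → ·
    (3,4)@(7, 9): e=[-15,26,27] → ·
  covered (4 px):
    · · · · · · ·
    · · · · · █ ·
    · · · · █ █ ·
    · · · █ · · ·
    · · · · · · ·

Answer: 9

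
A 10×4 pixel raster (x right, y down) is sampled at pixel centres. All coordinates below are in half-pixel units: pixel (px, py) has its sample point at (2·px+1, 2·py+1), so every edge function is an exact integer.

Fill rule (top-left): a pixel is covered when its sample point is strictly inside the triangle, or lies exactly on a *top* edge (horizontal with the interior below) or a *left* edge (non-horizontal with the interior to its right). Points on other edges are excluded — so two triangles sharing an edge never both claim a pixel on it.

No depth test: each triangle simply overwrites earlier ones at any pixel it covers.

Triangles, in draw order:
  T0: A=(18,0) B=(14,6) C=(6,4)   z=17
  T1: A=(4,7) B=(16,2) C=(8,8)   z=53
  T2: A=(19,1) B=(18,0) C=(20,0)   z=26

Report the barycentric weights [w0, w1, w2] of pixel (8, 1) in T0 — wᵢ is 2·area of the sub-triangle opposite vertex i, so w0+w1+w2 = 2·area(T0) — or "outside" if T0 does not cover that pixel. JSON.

T0:
  2·area = 56
  edge (18, 0)→(14, 6): d=(-4,6) right/bottom  bias=-1
  edge (14, 6)→(6, 4): d=(-8,-2) top-left  bias=+0
  edge (6, 4)→(18, 0): d=(12,-4) top-left  bias=+0
    (7,0)@(15, 1): e=[14,42,0] → █  [on edge]
    (8,0)@(17, 1): e=[2,46,8] → █
    (9,0)@(19, 1): e=[-10,50,16] → ·
    (4,1)@(9, 3): e=[42,14,0] → █  [on edge]
    (5,1)@(11, 3): e=[30,18,8] → █
    (6,1)@(13, 3): e=[18,22,16] → █
    (8,1)@(17, 3): e=[-6,30,32] → ·
    (1,2)@(3, 5): e=[70,-14,0] → ·  [on edge]
    (4,2)@(9, 5): e=[34,-2,24] → ·
    (5,2)@(11, 5): e=[22,2,32] → █
    (7,2)@(15, 5): e=[-2,10,48] → ·
    (5,3)@(11, 7): e=[14,-14,56] → ·
  covered (8 px):
    · · · · · · · █ █ ·
    · · · · █ █ █ █ · ·
    · · · · · █ █ · · ·
    · · · · · · · · · ·
T1:
  2·area = 32
  edge (4, 7)→(16, 2): d=(12,-5) top-left  bias=+0
  edge (16, 2)→(8, 8): d=(-8,6) right/bottom  bias=-1
  edge (8, 8)→(4, 7): d=(-4,-1) top-left  bias=+0
    (4,2)@(9, 5): e=[1,18,13] → █
    (5,2)@(11, 5): e=[11,6,15] → █
    (6,2)@(13, 5): e=[21,-6,17] → ·
    (2,3)@(5, 7): e=[5,26,1] → █
    (3,3)@(7, 7): e=[15,14,3] → █
    (5,3)@(11, 7): e=[35,-10,7] → ·
  covered (5 px):
    · · · · · · · · · ·
    · · · · · · · · · ·
    · · · · █ █ · · · ·
    · · █ █ █ · · · · ·
T2:
  2·area = 2
  edge (19, 1)→(18, 0): d=(-1,-1) top-left  bias=+0
  edge (18, 0)→(20, 0): d=(2,0) top-left  bias=+0
  edge (20, 0)→(19, 1): d=(-1,1) right/bottom  bias=-1
    (9,0)@(19, 1): e=[0,2,0] → ·  [on edge]
    (8,1)@(17, 3): e=[-4,6,0] → ·  [on edge]
    (7,2)@(15, 5): e=[-8,10,0] → ·  [on edge]
    (6,3)@(13, 7): e=[-12,14,0] → ·  [on edge]
  covered (0 px):
    · · · · · · · · · ·
    · · · · · · · · · ·
    · · · · · · · · · ·
    · · · · · · · · · ·

Result: "outside"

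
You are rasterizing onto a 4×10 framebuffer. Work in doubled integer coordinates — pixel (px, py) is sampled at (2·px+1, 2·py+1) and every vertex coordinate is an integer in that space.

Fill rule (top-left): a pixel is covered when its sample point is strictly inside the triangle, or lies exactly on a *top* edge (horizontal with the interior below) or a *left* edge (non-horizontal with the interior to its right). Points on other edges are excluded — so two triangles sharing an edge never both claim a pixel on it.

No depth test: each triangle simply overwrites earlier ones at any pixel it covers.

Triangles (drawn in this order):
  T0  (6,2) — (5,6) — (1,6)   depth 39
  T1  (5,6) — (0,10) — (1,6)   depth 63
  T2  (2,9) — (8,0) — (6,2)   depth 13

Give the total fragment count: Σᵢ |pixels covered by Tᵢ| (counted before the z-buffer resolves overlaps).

T0:
  2·area = 16
  edge (6, 2)→(5, 6): d=(-1,4) right/bottom  bias=-1
  edge (5, 6)→(1, 6): d=(-4,0) right/bottom  bias=-1
  edge (1, 6)→(6, 2): d=(5,-4) top-left  bias=+0
    (2,1)@(5, 3): e=[3,12,1] → X
    (3,1)@(7, 3): e=[-5,12,9] → .
    (1,2)@(3, 5): e=[9,4,3] → X
    (3,2)@(7, 5): e=[-7,4,19] → .
    (1,3)@(3, 7): e=[7,-4,13] → .
    (2,3)@(5, 7): e=[-1,-4,21] → .
  covered (3 px):
    . . . .
    . . X .
    . X X .
    . . . .
    . . . .
    . . . .
    . . . .
    . . . .
    . . . .
    . . . .
T1:
  2·area = 16
  edge (5, 6)→(0, 10): d=(-5,4) right/bottom  bias=-1
  edge (0, 10)→(1, 6): d=(1,-4) top-left  bias=+0
  edge (1, 6)→(5, 6): d=(4,0) top-left  bias=+0
    (0,3)@(1, 7): e=[11,1,4] → X
    (1,3)@(3, 7): e=[3,9,4] → X
    (2,3)@(5, 7): e=[-5,17,4] → .
    (0,4)@(1, 9): e=[1,3,12] → X
    (1,4)@(3, 9): e=[-7,11,12] → .
    (0,5)@(1, 11): e=[-9,5,20] → .
  covered (3 px):
    . . . .
    . . . .
    . . . .
    X X . .
    X . . .
    . . . .
    . . . .
    . . . .
    . . . .
    . . . .
T2:
  2·area = 6  (B↔C swapped to make it positive)
  edge (2, 9)→(6, 2): d=(4,-7) top-left  bias=+0
  edge (6, 2)→(8, 0): d=(2,-2) top-left  bias=+0
  edge (8, 0)→(2, 9): d=(-6,9) right/bottom  bias=-1
    (3,0)@(7, 1): e=[3,0,3] → X  [on edge]
    (2,1)@(5, 3): e=[-3,0,9] → .  [on edge]
    (3,1)@(7, 3): e=[11,4,-9] → .
    (1,2)@(3, 5): e=[-9,0,15] → .  [on edge]
    (0,3)@(1, 7): e=[-15,0,21] → .  [on edge]
  covered (1 px):
    . . . X
    . . . .
    . . . .
    . . . .
    . . . .
    . . . .
    . . . .
    . . . .
    . . . .
    . . . .

Final: 7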